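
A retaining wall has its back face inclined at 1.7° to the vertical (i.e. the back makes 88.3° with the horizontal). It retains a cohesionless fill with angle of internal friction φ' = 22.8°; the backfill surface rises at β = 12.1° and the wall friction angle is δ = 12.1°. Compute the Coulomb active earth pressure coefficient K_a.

0.504

K_a = sin²(α+φ) / [sin²α · sin(α−δ) · (1 + √{sin(φ+δ)sin(φ−β) / (sin(α−δ)sin(α+β))})²].
With α = 88.3°, φ = 22.8°, δ = 12.1°, β = 12.1°: K_a = 0.5045.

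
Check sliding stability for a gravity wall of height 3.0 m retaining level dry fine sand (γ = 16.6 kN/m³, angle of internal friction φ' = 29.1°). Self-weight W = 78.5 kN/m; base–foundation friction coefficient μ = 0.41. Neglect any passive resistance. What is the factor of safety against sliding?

1.25

K_a = tan²(45° − 29.1°/2) = 0.3456.
P_a = ½K_aγH² = 0.5×0.3456×16.6×3.0² = 25.82 kN/m, acting at H/3 = 1.000 m above the base.
FS_sliding = μW / P_a = 0.41×78.5 / 25.82 = 1.247.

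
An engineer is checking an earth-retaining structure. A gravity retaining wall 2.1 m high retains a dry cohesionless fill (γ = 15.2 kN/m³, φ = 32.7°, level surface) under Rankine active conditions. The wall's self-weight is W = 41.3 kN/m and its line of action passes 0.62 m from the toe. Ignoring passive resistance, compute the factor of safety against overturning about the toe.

K_a = tan²(45° − 32.7°/2) = 0.2985.
P_a = ½K_aγH² = 0.5×0.2985×15.2×2.1² = 10.00 kN/m, acting at H/3 = 0.7000 m above the base.
Overturning moment M_o = P_a × H/3 = 10.00 × 0.7000 = 7.003.
Resisting moment M_r = W × 0.62 = 41.3 × 0.62 = 25.61.
FS_overturning = M_r/M_o = 25.61/7.003 = 3.656.

3.66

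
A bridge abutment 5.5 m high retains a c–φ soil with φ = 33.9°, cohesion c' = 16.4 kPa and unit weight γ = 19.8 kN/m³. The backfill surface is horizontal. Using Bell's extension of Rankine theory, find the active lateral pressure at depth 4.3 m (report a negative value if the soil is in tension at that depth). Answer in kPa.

6.70 kPa

K_a = (1 − sin φ)/(1 + sin φ) = 0.2839.
σ_a = K_a γ z − 2c√K_a = 0.2839×19.8×4.3 − 2×16.4×0.5328 = 6.695 kPa.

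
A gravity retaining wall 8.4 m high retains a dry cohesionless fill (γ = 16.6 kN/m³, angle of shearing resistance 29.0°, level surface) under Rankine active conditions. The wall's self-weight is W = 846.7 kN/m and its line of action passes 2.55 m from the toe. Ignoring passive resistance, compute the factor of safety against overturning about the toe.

K_a = tan²(45° − 29.0°/2) = 0.3470.
P_a = ½K_aγH² = 0.5×0.3470×16.6×8.4² = 203.2 kN/m, acting at H/3 = 2.800 m above the base.
Overturning moment M_o = P_a × H/3 = 203.2 × 2.800 = 569.0.
Resisting moment M_r = W × 2.55 = 846.7 × 2.55 = 2159.
FS_overturning = M_r/M_o = 2159/569.0 = 3.795.

3.79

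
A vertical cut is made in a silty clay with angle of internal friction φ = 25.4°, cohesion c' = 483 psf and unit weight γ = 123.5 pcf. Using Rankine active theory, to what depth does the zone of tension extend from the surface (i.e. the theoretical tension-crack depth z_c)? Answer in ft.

K_a = tan²(45° − 25.4°/2) = 0.3996; √K_a = 0.6322.
The active pressure is zero where K_a γ z = 2c√K_a, so z_c = 2c/(γ√K_a) = 2×483/(123.5×0.6322) = 12.37 ft.

12.4 ft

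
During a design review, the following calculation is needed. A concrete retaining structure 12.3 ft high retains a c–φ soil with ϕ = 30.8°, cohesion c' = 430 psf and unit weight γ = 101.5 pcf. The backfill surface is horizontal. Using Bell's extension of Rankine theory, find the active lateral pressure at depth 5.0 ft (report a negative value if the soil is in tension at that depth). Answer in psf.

K_a = (1 − sin φ)/(1 + sin φ) = 0.3227.
σ_a = K_a γ z − 2c√K_a = 0.3227×101.5×5.0 − 2×430×0.5681 = -324.8 psf.

-325 psf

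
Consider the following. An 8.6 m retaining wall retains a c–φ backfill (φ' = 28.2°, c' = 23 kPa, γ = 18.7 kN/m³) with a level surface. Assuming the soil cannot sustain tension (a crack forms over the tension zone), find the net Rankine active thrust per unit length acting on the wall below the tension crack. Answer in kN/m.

67.5 kN/m

K_a = 0.3582; √K_a = 0.5985.
Tension-crack depth z_c = 2c/(γ√K_a) = 2×23/(18.7×0.5985) = 4.110 m.
σ_a at base = K_a γ H − 2c√K_a = 0.3582×18.7×8.6 − 2×23×0.5985 = 30.07 kPa.
P_a = ½ × 30.07 × (H − z_c) = 0.5×30.07×4.490 = 67.51 kN/m.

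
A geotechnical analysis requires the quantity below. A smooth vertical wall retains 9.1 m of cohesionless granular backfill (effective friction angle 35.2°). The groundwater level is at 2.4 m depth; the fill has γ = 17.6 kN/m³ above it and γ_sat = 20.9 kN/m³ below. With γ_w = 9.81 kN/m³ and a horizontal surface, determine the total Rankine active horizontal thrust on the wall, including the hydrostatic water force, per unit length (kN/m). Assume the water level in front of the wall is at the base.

K_a = tan²(45° − φ/2) = 0.2687.
γ' = 20.9 − 9.81 = 11.09 kN/m³. Depth below WT = 6.7 m.
σ'_h at WT = K_a γ d_w = 11.35 kPa; at base = 11.35 + K_a γ' × 6.7 = 31.31 kPa.
P₁ (0–2.4 m) = ½×11.35×2.4 = 13.62. P₂ (2.4–9.1 m) = ½(11.35+31.31)×6.7 = 142.9.
P_w = ½ γ_w h₂² = 0.5×9.81×6.7² = 220.2. Total = 13.62+142.9+220.2 = 376.7 kN/m.

377 kN/m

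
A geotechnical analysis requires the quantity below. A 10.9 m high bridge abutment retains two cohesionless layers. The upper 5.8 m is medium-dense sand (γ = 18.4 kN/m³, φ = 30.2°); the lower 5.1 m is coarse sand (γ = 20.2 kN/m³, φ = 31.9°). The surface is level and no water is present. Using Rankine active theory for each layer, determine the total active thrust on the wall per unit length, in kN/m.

K_a1 = tan²(45°−30.2°/2) = 0.3307; K_a2 = tan²(45°−31.9°/2) = 0.3085.
Layer 1: σ at base = K_a1 γ₁ h₁ = 35.29 kPa; P₁ = ½×35.29×5.8 = 102.3.
Layer 2: σ_v at top = γ₁h₁ = 106.7; σ_h top = K_a2×106.7 = 32.93; σ_h base = K_a2×(106.7+20.2×5.1) = 64.71.
P₂ = ½(32.93+64.71)×5.1 = 249.0. Total P_a = 102.3+249.0 = 351.3 kN/m.

351 kN/m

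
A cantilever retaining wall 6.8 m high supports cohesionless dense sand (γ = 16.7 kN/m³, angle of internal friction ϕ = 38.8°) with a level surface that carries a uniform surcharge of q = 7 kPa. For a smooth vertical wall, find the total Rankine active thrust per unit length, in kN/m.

K_a = tan²(45° − φ/2) = 0.2296.
Soil triangle: ½ K_a γ H² = 0.5×0.2296×16.7×6.8² = 88.63 kN/m.
Surcharge rectangle: K_a q H = 0.2296×7×6.8 = 10.93 kN/m.
Total = 88.63 + 10.93 = 99.56 kN/m.

99.6 kN/m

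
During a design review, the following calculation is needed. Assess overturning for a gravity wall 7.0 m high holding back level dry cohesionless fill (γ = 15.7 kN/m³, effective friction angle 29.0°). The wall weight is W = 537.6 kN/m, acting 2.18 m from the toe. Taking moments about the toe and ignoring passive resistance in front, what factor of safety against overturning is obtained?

K_a = tan²(45° − 29.0°/2) = 0.3470.
P_a = ½K_aγH² = 0.5×0.3470×15.7×7.0² = 133.5 kN/m, acting at H/3 = 2.333 m above the base.
Overturning moment M_o = P_a × H/3 = 133.5 × 2.333 = 311.4.
Resisting moment M_r = W × 2.18 = 537.6 × 2.18 = 1172.
FS_overturning = M_r/M_o = 1172/311.4 = 3.763.

3.76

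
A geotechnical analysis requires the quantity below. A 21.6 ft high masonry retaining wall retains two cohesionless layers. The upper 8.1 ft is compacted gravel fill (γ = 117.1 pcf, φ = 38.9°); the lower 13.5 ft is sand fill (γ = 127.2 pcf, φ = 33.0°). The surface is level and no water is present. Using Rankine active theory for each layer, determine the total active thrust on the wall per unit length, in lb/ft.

K_a1 = tan²(45°−38.9°/2) = 0.2285; K_a2 = tan²(45°−33.0°/2) = 0.2948.
Layer 1: σ at base = K_a1 γ₁ h₁ = 216.8 psf; P₁ = ½×216.8×8.1 = 877.9.
Layer 2: σ_v at top = γ₁h₁ = 948.5; σ_h top = K_a2×948.5 = 279.6; σ_h base = K_a2×(948.5+127.2×13.5) = 785.9.
P₂ = ½(279.6+785.9)×13.5 = 7192. Total P_a = 877.9+7192 = 8070 lb/ft.

8070 lb/ft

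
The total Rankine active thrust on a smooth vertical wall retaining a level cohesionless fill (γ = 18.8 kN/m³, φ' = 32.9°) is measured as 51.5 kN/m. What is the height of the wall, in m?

4.30 m

K_a = 0.2960. P_a = ½ K_a γ H² ⇒ H = √(2P_a/(K_a γ)).
H = √(2×51.5/(0.2960×18.8)) = 4.302 m.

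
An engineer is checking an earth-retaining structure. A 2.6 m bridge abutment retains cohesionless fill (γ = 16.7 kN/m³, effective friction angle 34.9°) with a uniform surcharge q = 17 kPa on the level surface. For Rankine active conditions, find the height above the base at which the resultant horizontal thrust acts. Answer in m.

K_a = 0.2721.
Triangular part P₁ = ½K_aγH² = 15.36 at H/3 = 0.8667 m; rectangular part P₂ = K_a q H = 12.03 at H/2 = 1.300 m.
ȳ = (P₁·0.8667 + P₂·1.300)/(P₁+P₂) = 1.057 m.

1.06 m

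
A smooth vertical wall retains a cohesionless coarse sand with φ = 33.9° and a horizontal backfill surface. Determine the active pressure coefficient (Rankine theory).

K_a = (1 − sin φ)/(1 + sin φ) = (1 − sin 33.9°)/(1 + sin 33.9°) = 0.2839.

0.284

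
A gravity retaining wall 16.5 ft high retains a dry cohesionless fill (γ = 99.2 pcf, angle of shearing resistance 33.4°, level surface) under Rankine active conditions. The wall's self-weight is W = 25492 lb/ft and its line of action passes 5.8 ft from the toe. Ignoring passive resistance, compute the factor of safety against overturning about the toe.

K_a = tan²(45° − 33.4°/2) = 0.2899.
P_a = ½K_aγH² = 0.5×0.2899×99.2×16.5² = 3915 lb/ft, acting at H/3 = 5.500 ft above the base.
Overturning moment M_o = P_a × H/3 = 3915 × 5.500 = 21530.
Resisting moment M_r = W × 5.8 = 25492 × 5.8 = 147900.
FS_overturning = M_r/M_o = 147900/21530 = 6.867.

6.87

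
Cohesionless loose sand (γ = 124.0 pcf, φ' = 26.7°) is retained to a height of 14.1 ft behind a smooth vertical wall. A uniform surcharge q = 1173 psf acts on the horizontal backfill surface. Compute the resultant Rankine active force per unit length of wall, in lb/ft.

11000 lb/ft

K_a = tan²(45° − φ/2) = 0.3800.
Soil triangle: ½ K_a γ H² = 0.5×0.3800×124.0×14.1² = 4683 lb/ft.
Surcharge rectangle: K_a q H = 0.3800×1173×14.1 = 6284 lb/ft.
Total = 4683 + 6284 = 10970 lb/ft.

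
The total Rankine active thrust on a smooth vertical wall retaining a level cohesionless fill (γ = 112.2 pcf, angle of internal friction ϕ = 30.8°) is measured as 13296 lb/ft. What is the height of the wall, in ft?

27.1 ft

K_a = 0.3227. P_a = ½ K_a γ H² ⇒ H = √(2P_a/(K_a γ)).
H = √(2×13296/(0.3227×112.2)) = 27.10 ft.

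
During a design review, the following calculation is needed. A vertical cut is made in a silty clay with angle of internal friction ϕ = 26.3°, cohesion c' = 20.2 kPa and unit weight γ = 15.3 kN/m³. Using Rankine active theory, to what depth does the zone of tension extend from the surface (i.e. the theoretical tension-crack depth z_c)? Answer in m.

4.25 m

K_a = tan²(45° − 26.3°/2) = 0.3859; √K_a = 0.6212.
The active pressure is zero where K_a γ z = 2c√K_a, so z_c = 2c/(γ√K_a) = 2×20.2/(15.3×0.6212) = 4.250 m.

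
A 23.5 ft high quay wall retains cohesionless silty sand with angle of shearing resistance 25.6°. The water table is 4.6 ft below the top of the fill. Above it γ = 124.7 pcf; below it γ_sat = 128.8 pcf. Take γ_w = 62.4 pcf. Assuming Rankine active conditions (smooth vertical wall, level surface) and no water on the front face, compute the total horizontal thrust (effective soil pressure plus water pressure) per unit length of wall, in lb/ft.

K_a = tan²(45° − φ/2) = 0.3966.
γ' = 128.8 − 62.4 = 66.40 pcf. Depth below WT = 18.9 ft.
σ'_h at WT = K_a γ d_w = 227.5 psf; at base = 227.5 + K_a γ' × 18.9 = 725.1 psf.
P₁ (0–4.6 ft) = ½×227.5×4.6 = 523.2. P₂ (4.6–23.5 ft) = ½(227.5+725.1)×18.9 = 9002.
P_w = ½ γ_w h₂² = 0.5×62.4×18.9² = 11140. Total = 523.2+9002+11140 = 20670 lb/ft.

20700 lb/ft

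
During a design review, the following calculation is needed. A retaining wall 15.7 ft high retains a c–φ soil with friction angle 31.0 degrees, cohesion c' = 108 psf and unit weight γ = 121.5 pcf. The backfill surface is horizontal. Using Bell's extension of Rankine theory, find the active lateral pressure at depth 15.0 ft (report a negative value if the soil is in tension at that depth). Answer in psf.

K_a = (1 − sin φ)/(1 + sin φ) = 0.3201.
σ_a = K_a γ z − 2c√K_a = 0.3201×121.5×15.0 − 2×108×0.5658 = 461.2 psf.

461 psf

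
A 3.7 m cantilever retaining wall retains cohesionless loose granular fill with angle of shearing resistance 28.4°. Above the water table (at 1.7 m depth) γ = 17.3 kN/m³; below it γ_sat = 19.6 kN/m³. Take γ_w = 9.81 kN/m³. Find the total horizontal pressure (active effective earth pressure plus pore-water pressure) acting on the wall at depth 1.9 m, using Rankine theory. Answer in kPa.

K_a = (1 − sin φ)/(1 + sin φ) = 0.3554.
γ' = 19.6 − 9.81 = 9.790 kN/m³.
Effective vertical stress at 1.9 m: σ'_v = 17.3×1.7 + 9.790×0.200 = 31.37 kPa.
σ'_h = K_a σ'_v = 0.3554 × 31.37 = 11.15 kPa; u = γ_w × 0.200 = 1.962 kPa.
Total σ_h = 11.15 + 1.962 = 13.11 kPa.

13.1 kPa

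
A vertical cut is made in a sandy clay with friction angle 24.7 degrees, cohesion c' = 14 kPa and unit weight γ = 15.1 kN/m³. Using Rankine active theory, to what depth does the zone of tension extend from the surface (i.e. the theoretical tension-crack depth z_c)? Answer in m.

2.89 m

K_a = tan²(45° − 24.7°/2) = 0.4106; √K_a = 0.6408.
The active pressure is zero where K_a γ z = 2c√K_a, so z_c = 2c/(γ√K_a) = 2×14/(15.1×0.6408) = 2.894 m.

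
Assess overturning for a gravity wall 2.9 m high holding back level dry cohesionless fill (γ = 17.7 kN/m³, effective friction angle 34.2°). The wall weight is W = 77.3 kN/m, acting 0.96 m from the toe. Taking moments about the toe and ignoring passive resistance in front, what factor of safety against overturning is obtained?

K_a = tan²(45° − 34.2°/2) = 0.2803.
P_a = ½K_aγH² = 0.5×0.2803×17.7×2.9² = 20.87 kN/m, acting at H/3 = 0.9667 m above the base.
Overturning moment M_o = P_a × H/3 = 20.87 × 0.9667 = 20.17.
Resisting moment M_r = W × 0.96 = 77.3 × 0.96 = 74.21.
FS_overturning = M_r/M_o = 74.21/20.17 = 3.679.

3.68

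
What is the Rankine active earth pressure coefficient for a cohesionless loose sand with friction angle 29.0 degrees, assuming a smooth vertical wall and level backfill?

0.347

K_a = tan²(45° − φ/2) = tan²(30.50°) = 0.3470.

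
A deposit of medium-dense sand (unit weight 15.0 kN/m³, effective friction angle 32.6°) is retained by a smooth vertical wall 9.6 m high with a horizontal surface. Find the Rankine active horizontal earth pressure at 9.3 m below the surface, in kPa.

K_a = (1 − sin φ)/(1 + sin φ) = 0.2997.
σ_h = K_a γ z = 0.2997 × 15.0 × 9.3 = 41.81 kPa.

41.8 kPa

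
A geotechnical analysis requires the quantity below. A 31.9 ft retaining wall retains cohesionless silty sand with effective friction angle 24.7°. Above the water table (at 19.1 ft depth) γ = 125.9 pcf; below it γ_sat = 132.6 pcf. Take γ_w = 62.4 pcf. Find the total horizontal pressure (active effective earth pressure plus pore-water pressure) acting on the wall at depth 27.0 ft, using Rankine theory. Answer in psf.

1710 psf

K_a = (1 − sin φ)/(1 + sin φ) = 0.4106.
γ' = 132.6 − 62.4 = 70.20 pcf.
Effective vertical stress at 27.0 ft: σ'_v = 125.9×19.1 + 70.20×7.90 = 2959 psf.
σ'_h = K_a σ'_v = 0.4106 × 2959 = 1215 psf; u = γ_w × 7.90 = 493.0 psf.
Total σ_h = 1215 + 493.0 = 1708 psf.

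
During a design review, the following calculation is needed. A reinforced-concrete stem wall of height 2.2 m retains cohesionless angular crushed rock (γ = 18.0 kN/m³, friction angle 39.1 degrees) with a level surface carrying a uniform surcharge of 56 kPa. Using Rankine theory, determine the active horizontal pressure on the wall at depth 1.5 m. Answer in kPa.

18.8 kPa

K_a = (1 − sin φ)/(1 + sin φ) = 0.2265.
σ_v = γz + q = 18.0 × 1.5 + 56 = 83.00 kPa.
σ_h = K_a σ_v = 0.2265 × 83.00 = 18.80 kPa.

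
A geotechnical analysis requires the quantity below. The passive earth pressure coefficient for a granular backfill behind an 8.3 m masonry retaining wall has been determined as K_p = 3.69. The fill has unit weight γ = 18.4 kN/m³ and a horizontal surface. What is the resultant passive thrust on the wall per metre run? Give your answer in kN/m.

P = ½ K_p γ H² = 0.5 × 3.69 × 18.4 × 8.3² = 2339 kN/m.

2340 kN/m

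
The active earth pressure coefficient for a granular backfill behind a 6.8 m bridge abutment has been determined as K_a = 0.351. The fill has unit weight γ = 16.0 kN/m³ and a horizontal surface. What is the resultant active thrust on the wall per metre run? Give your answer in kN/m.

P = ½ K_a γ H² = 0.5 × 0.351 × 16.0 × 6.8² = 129.8 kN/m.

130 kN/m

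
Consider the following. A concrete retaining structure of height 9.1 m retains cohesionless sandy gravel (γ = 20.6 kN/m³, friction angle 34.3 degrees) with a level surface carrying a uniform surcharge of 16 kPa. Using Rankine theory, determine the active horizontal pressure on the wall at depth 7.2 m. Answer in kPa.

K_a = (1 − sin φ)/(1 + sin φ) = 0.2792.
σ_v = γz + q = 20.6 × 7.2 + 16 = 164.3 kPa.
σ_h = K_a σ_v = 0.2792 × 164.3 = 45.87 kPa.

45.9 kPa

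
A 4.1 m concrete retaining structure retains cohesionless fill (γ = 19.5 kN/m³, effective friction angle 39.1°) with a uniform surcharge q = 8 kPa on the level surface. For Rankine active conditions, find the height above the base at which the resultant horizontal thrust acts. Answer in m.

K_a = 0.2265.
Triangular part P₁ = ½K_aγH² = 37.12 at H/3 = 1.367 m; rectangular part P₂ = K_a q H = 7.429 at H/2 = 2.050 m.
ȳ = (P₁·1.367 + P₂·2.050)/(P₁+P₂) = 1.481 m.

1.48 m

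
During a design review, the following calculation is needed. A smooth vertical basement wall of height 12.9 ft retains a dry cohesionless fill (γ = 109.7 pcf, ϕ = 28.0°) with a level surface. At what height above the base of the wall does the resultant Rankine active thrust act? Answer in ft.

4.30 ft

K_a = 0.3610.
The pressure distribution is triangular, so the resultant acts at H/3 above the base = 12.9/3 = 4.300 ft.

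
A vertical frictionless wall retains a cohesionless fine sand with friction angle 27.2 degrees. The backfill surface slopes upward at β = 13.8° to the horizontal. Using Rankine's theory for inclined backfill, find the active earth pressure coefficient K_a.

0.415

K_a = cos β · (cos β − √(cos²β − cos²φ)) / (cos β + √(cos²β − cos²φ)).
cos β = 0.9711, cos φ = 0.8894, √(cos²β − cos²φ) = 0.3899.
K_a = 0.9711 × (0.9711 − 0.3899)/(0.9711 + 0.3899) = 0.4147.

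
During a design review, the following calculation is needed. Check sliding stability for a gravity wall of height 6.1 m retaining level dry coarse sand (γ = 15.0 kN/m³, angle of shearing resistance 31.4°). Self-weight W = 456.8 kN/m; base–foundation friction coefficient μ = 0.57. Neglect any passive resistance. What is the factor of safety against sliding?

K_a = tan²(45° − 31.4°/2) = 0.3149.
P_a = ½K_aγH² = 0.5×0.3149×15.0×6.1² = 87.89 kN/m, acting at H/3 = 2.033 m above the base.
FS_sliding = μW / P_a = 0.57×456.8 / 87.89 = 2.963.

2.96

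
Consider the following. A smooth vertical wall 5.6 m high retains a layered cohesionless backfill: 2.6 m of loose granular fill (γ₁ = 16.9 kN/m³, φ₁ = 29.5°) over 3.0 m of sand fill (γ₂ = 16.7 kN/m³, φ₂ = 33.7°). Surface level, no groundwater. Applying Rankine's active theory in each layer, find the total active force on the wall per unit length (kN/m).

78.7 kN/m

K_a1 = tan²(45°−29.5°/2) = 0.3401; K_a2 = tan²(45°−33.7°/2) = 0.2863.
Layer 1: σ at base = K_a1 γ₁ h₁ = 14.94 kPa; P₁ = ½×14.94×2.6 = 19.43.
Layer 2: σ_v at top = γ₁h₁ = 43.94; σ_h top = K_a2×43.94 = 12.58; σ_h base = K_a2×(43.94+16.7×3.0) = 26.92.
P₂ = ½(12.58+26.92)×3.0 = 59.26. Total P_a = 19.43+59.26 = 78.68 kN/m.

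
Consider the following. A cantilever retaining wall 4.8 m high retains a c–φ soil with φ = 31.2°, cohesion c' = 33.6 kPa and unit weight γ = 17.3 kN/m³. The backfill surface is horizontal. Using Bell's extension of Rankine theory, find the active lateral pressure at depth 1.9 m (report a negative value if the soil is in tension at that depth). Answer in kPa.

K_a = (1 − sin φ)/(1 + sin φ) = 0.3175.
σ_a = K_a γ z − 2c√K_a = 0.3175×17.3×1.9 − 2×33.6×0.5635 = -27.43 kPa.

-27.4 kPa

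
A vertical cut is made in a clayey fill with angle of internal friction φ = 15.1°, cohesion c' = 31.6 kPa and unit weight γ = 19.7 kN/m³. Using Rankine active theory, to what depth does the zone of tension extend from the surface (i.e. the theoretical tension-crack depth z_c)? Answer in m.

K_a = tan²(45° − 15.1°/2) = 0.5867; √K_a = 0.7659.
The active pressure is zero where K_a γ z = 2c√K_a, so z_c = 2c/(γ√K_a) = 2×31.6/(19.7×0.7659) = 4.188 m.

4.19 m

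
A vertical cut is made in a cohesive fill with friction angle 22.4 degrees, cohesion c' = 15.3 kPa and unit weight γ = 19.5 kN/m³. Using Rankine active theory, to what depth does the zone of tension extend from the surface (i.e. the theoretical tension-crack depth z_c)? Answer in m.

2.34 m

K_a = tan²(45° − 22.4°/2) = 0.4482; √K_a = 0.6694.
The active pressure is zero where K_a γ z = 2c√K_a, so z_c = 2c/(γ√K_a) = 2×15.3/(19.5×0.6694) = 2.344 m.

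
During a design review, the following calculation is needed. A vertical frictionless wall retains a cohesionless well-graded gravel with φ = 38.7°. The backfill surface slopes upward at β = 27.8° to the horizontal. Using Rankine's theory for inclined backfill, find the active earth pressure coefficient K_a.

0.318

K_a = cos β · (cos β − √(cos²β − cos²φ)) / (cos β + √(cos²β − cos²φ)).
cos β = 0.8846, cos φ = 0.7804, √(cos²β − cos²φ) = 0.4164.
K_a = 0.8846 × (0.8846 − 0.4164)/(0.8846 + 0.4164) = 0.3183.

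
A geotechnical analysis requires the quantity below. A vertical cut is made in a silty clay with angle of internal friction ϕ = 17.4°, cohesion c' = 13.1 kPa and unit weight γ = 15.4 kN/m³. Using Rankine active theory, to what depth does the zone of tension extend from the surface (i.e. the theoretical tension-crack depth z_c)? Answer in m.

2.32 m

K_a = tan²(45° − 17.4°/2) = 0.5396; √K_a = 0.7346.
The active pressure is zero where K_a γ z = 2c√K_a, so z_c = 2c/(γ√K_a) = 2×13.1/(15.4×0.7346) = 2.316 m.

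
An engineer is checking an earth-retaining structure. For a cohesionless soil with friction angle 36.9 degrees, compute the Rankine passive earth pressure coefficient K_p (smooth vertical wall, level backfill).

K_p = (1 + sin φ)/(1 − sin φ) = tan²(45° + 36.9°/2) = 4.005.

4.01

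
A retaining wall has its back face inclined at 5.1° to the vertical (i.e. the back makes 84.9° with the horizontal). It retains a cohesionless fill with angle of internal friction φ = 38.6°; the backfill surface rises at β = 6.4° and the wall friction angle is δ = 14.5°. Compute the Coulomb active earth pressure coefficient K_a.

K_a = sin²(α+φ) / [sin²α · sin(α−δ) · (1 + √{sin(φ+δ)sin(φ−β) / (sin(α−δ)sin(α+β))})²].
With α = 84.9°, φ = 38.6°, δ = 14.5°, β = 6.4°: K_a = 0.2659.

0.266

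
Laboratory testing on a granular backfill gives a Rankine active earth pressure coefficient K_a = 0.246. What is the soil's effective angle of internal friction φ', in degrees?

37.2°

K_a = tan²(45° − φ/2) ⇒ 45° − φ/2 = arctan(√0.246) = 26.38°.
φ = 2(45° − 26.38°) = 37.24°.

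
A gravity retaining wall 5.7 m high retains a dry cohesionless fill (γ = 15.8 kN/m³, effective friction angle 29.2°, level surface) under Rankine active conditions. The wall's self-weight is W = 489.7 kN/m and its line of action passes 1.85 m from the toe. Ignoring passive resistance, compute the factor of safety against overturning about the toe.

5.40

K_a = tan²(45° − 29.2°/2) = 0.3442.
P_a = ½K_aγH² = 0.5×0.3442×15.8×5.7² = 88.35 kN/m, acting at H/3 = 1.900 m above the base.
Overturning moment M_o = P_a × H/3 = 88.35 × 1.900 = 167.9.
Resisting moment M_r = W × 1.85 = 489.7 × 1.85 = 905.9.
FS_overturning = M_r/M_o = 905.9/167.9 = 5.397.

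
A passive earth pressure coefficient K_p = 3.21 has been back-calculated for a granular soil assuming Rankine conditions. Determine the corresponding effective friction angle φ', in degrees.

K_p = (1+sin φ)/(1−sin φ) ⇒ sin φ = (K_p − 1)/(K_p + 1) = 0.5249.
φ = arcsin(0.5249) = 31.66°.

31.7°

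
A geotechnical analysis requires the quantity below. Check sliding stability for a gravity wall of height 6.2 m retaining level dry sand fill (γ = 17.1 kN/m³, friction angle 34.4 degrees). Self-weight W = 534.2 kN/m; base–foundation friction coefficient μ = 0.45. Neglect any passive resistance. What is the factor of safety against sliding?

K_a = tan²(45° − 34.4°/2) = 0.2780.
P_a = ½K_aγH² = 0.5×0.2780×17.1×6.2² = 91.36 kN/m, acting at H/3 = 2.067 m above the base.
FS_sliding = μW / P_a = 0.45×534.2 / 91.36 = 2.631.

2.63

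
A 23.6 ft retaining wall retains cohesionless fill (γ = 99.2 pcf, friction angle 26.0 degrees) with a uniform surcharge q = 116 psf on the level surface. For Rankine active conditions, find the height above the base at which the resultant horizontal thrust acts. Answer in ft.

K_a = 0.3905.
Triangular part P₁ = ½K_aγH² = 10790 at H/3 = 7.867 ft; rectangular part P₂ = K_a q H = 1069 at H/2 = 11.80 ft.
ȳ = (P₁·7.867 + P₂·11.80)/(P₁+P₂) = 8.221 ft.

8.22 ft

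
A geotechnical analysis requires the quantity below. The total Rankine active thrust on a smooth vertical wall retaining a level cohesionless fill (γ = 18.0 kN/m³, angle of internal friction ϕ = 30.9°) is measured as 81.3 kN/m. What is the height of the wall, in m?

K_a = 0.3214. P_a = ½ K_a γ H² ⇒ H = √(2P_a/(K_a γ)).
H = √(2×81.3/(0.3214×18.0)) = 5.301 m.

5.30 m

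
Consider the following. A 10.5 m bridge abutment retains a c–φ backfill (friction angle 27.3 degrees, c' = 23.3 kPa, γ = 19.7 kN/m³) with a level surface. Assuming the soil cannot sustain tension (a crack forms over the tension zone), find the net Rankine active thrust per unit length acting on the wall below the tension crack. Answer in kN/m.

K_a = 0.3711; √K_a = 0.6092.
Tension-crack depth z_c = 2c/(γ√K_a) = 2×23.3/(19.7×0.6092) = 3.883 m.
σ_a at base = K_a γ H − 2c√K_a = 0.3711×19.7×10.5 − 2×23.3×0.6092 = 48.38 kPa.
P_a = ½ × 48.38 × (H − z_c) = 0.5×48.38×6.617 = 160.1 kN/m.

160 kN/m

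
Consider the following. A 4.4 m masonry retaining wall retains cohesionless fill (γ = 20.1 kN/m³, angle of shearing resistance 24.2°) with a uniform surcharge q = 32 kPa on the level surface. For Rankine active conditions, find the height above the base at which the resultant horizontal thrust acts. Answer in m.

1.77 m

K_a = 0.4185.
Triangular part P₁ = ½K_aγH² = 81.43 at H/3 = 1.467 m; rectangular part P₂ = K_a q H = 58.93 at H/2 = 2.200 m.
ȳ = (P₁·1.467 + P₂·2.200)/(P₁+P₂) = 1.775 m.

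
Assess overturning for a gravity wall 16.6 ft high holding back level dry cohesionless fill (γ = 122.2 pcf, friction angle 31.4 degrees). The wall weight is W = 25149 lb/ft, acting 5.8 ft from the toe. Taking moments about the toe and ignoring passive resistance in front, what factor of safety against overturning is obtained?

K_a = tan²(45° − 31.4°/2) = 0.3149.
P_a = ½K_aγH² = 0.5×0.3149×122.2×16.6² = 5302 lb/ft, acting at H/3 = 5.533 ft above the base.
Overturning moment M_o = P_a × H/3 = 5302 × 5.533 = 29340.
Resisting moment M_r = W × 5.8 = 25149 × 5.8 = 145900.
FS_overturning = M_r/M_o = 145900/29340 = 4.972.

4.97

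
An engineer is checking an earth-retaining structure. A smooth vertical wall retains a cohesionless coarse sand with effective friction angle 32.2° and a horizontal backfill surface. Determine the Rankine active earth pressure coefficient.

K_a = tan²(45° − φ/2) = tan²(28.90°) = 0.3047.

0.305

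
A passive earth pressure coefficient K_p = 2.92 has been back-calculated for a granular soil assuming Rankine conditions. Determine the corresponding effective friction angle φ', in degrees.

K_p = (1+sin φ)/(1−sin φ) ⇒ sin φ = (K_p − 1)/(K_p + 1) = 0.4898.
φ = arcsin(0.4898) = 29.33°.

29.3°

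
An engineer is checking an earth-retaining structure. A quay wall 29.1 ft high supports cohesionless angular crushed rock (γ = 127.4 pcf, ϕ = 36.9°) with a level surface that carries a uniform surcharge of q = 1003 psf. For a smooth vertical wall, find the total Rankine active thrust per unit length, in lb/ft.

20800 lb/ft

K_a = tan²(45° − φ/2) = 0.2497.
Soil triangle: ½ K_a γ H² = 0.5×0.2497×127.4×29.1² = 13470 lb/ft.
Surcharge rectangle: K_a q H = 0.2497×1003×29.1 = 7287 lb/ft.
Total = 13470 + 7287 = 20750 lb/ft.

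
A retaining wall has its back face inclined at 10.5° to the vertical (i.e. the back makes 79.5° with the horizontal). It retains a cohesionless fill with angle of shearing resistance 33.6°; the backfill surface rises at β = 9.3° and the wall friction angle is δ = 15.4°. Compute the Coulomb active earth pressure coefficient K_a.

K_a = sin²(α+φ) / [sin²α · sin(α−δ) · (1 + √{sin(φ+δ)sin(φ−β) / (sin(α−δ)sin(α+β))})²].
With α = 79.5°, φ = 33.6°, δ = 15.4°, β = 9.3°: K_a = 0.3860.

0.386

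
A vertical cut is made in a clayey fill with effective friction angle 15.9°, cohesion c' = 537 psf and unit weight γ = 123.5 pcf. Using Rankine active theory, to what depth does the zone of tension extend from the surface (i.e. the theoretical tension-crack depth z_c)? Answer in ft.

K_a = tan²(45° − 15.9°/2) = 0.5699; √K_a = 0.7549.
The active pressure is zero where K_a γ z = 2c√K_a, so z_c = 2c/(γ√K_a) = 2×537/(123.5×0.7549) = 11.52 ft.

11.5 ft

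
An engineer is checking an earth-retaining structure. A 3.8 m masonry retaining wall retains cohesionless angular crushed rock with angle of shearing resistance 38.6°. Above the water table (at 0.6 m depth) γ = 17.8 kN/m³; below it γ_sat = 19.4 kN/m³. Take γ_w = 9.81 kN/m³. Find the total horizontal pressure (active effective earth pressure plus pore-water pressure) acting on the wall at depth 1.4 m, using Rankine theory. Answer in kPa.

12.1 kPa

K_a = (1 − sin φ)/(1 + sin φ) = 0.2316.
γ' = 19.4 − 9.81 = 9.590 kN/m³.
Effective vertical stress at 1.4 m: σ'_v = 17.8×0.6 + 9.590×0.800 = 18.35 kPa.
σ'_h = K_a σ'_v = 0.2316 × 18.35 = 4.251 kPa; u = γ_w × 0.800 = 7.848 kPa.
Total σ_h = 4.251 + 7.848 = 12.10 kPa.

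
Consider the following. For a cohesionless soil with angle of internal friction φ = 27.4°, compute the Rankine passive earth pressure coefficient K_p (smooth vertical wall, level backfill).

2.71

K_p = (1 + sin φ)/(1 − sin φ) = tan²(45° + 27.4°/2) = 2.705.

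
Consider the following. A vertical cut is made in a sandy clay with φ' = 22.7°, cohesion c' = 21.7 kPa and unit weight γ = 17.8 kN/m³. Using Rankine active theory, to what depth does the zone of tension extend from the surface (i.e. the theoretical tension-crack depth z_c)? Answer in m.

K_a = tan²(45° − 22.7°/2) = 0.4431; √K_a = 0.6657.
The active pressure is zero where K_a γ z = 2c√K_a, so z_c = 2c/(γ√K_a) = 2×21.7/(17.8×0.6657) = 3.663 m.

3.66 m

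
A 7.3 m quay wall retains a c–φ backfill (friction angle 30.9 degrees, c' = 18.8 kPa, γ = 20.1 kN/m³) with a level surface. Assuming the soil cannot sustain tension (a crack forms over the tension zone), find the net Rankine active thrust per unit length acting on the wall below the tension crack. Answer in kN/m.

51.7 kN/m

K_a = 0.3214; √K_a = 0.5669.
Tension-crack depth z_c = 2c/(γ√K_a) = 2×18.8/(20.1×0.5669) = 3.300 m.
σ_a at base = K_a γ H − 2c√K_a = 0.3214×20.1×7.3 − 2×18.8×0.5669 = 25.84 kPa.
P_a = ½ × 25.84 × (H − z_c) = 0.5×25.84×4.000 = 51.69 kN/m.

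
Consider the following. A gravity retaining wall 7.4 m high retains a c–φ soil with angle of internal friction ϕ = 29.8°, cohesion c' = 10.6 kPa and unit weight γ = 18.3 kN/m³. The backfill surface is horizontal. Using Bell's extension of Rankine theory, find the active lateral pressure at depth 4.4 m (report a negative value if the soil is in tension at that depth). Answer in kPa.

K_a = (1 − sin φ)/(1 + sin φ) = 0.3360.
σ_a = K_a γ z − 2c√K_a = 0.3360×18.3×4.4 − 2×10.6×0.5797 = 14.77 kPa.

14.8 kPa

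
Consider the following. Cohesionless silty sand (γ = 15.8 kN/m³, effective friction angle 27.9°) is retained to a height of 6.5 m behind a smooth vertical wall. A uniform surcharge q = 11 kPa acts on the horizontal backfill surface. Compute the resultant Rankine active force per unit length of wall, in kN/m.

147 kN/m

K_a = tan²(45° − φ/2) = 0.3625.
Soil triangle: ½ K_a γ H² = 0.5×0.3625×15.8×6.5² = 121.0 kN/m.
Surcharge rectangle: K_a q H = 0.3625×11×6.5 = 25.92 kN/m.
Total = 121.0 + 25.92 = 146.9 kN/m.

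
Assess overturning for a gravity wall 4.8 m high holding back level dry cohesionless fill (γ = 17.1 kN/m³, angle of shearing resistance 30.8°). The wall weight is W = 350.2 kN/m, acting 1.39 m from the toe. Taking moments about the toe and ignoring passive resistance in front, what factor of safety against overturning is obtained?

4.79

K_a = tan²(45° − 30.8°/2) = 0.3227.
P_a = ½K_aγH² = 0.5×0.3227×17.1×4.8² = 63.57 kN/m, acting at H/3 = 1.600 m above the base.
Overturning moment M_o = P_a × H/3 = 63.57 × 1.600 = 101.7.
Resisting moment M_r = W × 1.39 = 350.2 × 1.39 = 486.8.
FS_overturning = M_r/M_o = 486.8/101.7 = 4.786.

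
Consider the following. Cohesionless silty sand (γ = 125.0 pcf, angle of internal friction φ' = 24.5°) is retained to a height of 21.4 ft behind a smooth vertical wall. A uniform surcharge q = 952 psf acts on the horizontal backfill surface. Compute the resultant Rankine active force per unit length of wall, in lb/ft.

20300 lb/ft

K_a = tan²(45° − φ/2) = 0.4137.
Soil triangle: ½ K_a γ H² = 0.5×0.4137×125.0×21.4² = 11840 lb/ft.
Surcharge rectangle: K_a q H = 0.4137×952×21.4 = 8429 lb/ft.
Total = 11840 + 8429 = 20270 lb/ft.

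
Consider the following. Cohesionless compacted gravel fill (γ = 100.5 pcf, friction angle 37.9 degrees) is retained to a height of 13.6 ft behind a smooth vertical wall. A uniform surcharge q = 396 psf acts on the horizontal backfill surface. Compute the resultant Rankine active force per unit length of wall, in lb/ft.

3510 lb/ft

K_a = tan²(45° − φ/2) = 0.2389.
Soil triangle: ½ K_a γ H² = 0.5×0.2389×100.5×13.6² = 2221 lb/ft.
Surcharge rectangle: K_a q H = 0.2389×396×13.6 = 1287 lb/ft.
Total = 2221 + 1287 = 3508 lb/ft.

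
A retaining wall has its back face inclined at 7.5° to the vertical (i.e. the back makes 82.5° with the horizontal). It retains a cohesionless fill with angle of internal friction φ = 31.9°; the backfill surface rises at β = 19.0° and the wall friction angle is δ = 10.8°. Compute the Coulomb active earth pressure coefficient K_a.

0.451

K_a = sin²(α+φ) / [sin²α · sin(α−δ) · (1 + √{sin(φ+δ)sin(φ−β) / (sin(α−δ)sin(α+β))})²].
With α = 82.5°, φ = 31.9°, δ = 10.8°, β = 19.0°: K_a = 0.4512.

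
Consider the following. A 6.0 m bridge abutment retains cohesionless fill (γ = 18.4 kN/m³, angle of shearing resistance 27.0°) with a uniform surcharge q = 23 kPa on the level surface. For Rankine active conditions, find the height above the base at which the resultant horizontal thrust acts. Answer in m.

K_a = 0.3755.
Triangular part P₁ = ½K_aγH² = 124.4 at H/3 = 2.000 m; rectangular part P₂ = K_a q H = 51.82 at H/2 = 3.000 m.
ȳ = (P₁·2.000 + P₂·3.000)/(P₁+P₂) = 2.294 m.

2.29 m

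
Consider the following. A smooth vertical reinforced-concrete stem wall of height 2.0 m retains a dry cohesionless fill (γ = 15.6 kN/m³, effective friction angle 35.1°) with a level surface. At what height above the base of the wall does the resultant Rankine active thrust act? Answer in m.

0.667 m

K_a = 0.2698.
The pressure distribution is triangular, so the resultant acts at H/3 above the base = 2.0/3 = 0.6667 m.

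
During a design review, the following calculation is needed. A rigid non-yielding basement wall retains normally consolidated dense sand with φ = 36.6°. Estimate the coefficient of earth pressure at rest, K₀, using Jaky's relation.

0.404

K₀ = 1 − sin φ' = 1 − sin 36.6° = 0.4038.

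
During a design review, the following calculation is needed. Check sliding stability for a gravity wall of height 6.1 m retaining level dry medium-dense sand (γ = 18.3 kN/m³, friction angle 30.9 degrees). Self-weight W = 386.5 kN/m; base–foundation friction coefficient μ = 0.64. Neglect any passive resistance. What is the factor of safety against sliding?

2.26

K_a = tan²(45° − 30.9°/2) = 0.3214.
P_a = ½K_aγH² = 0.5×0.3214×18.3×6.1² = 109.4 kN/m, acting at H/3 = 2.033 m above the base.
FS_sliding = μW / P_a = 0.64×386.5 / 109.4 = 2.260.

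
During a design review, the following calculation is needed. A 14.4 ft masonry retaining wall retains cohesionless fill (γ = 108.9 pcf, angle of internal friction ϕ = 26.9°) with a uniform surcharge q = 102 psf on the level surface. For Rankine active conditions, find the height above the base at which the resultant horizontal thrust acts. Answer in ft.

5.08 ft

K_a = 0.3770.
Triangular part P₁ = ½K_aγH² = 4257 at H/3 = 4.800 ft; rectangular part P₂ = K_a q H = 553.7 at H/2 = 7.200 ft.
ȳ = (P₁·4.800 + P₂·7.200)/(P₁+P₂) = 5.076 ft.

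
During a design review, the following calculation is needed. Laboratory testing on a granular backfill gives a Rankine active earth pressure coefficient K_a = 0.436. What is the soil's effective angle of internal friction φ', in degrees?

K_a = tan²(45° − φ/2) ⇒ 45° − φ/2 = arctan(√0.436) = 33.44°.
φ = 2(45° − 33.44°) = 23.13°.

23.1°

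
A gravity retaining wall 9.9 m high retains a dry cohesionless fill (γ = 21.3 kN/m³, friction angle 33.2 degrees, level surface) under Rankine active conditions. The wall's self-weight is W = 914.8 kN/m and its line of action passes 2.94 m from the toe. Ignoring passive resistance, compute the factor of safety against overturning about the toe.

K_a = tan²(45° − 33.2°/2) = 0.2924.
P_a = ½K_aγH² = 0.5×0.2924×21.3×9.9² = 305.2 kN/m, acting at H/3 = 3.300 m above the base.
Overturning moment M_o = P_a × H/3 = 305.2 × 3.300 = 1007.
Resisting moment M_r = W × 2.94 = 914.8 × 2.94 = 2690.
FS_overturning = M_r/M_o = 2690/1007 = 2.671.

2.67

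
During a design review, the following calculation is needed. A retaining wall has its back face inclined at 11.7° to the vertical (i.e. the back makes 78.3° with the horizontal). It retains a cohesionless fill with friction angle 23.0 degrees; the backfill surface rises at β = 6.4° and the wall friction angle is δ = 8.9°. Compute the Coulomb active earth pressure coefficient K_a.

0.545

K_a = sin²(α+φ) / [sin²α · sin(α−δ) · (1 + √{sin(φ+δ)sin(φ−β) / (sin(α−δ)sin(α+β))})²].
With α = 78.3°, φ = 23.0°, δ = 8.9°, β = 6.4°: K_a = 0.5447.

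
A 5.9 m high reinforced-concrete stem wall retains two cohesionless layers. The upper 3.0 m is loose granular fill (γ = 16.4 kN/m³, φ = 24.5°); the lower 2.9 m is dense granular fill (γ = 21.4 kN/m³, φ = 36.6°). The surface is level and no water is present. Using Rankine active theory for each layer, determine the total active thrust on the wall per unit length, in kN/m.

K_a1 = tan²(45°−24.5°/2) = 0.4137; K_a2 = tan²(45°−36.6°/2) = 0.2530.
Layer 1: σ at base = K_a1 γ₁ h₁ = 20.36 kPa; P₁ = ½×20.36×3.0 = 30.53.
Layer 2: σ_v at top = γ₁h₁ = 49.20; σ_h top = K_a2×49.20 = 12.45; σ_h base = K_a2×(49.20+21.4×2.9) = 28.14.
P₂ = ½(12.45+28.14)×2.9 = 58.85. Total P_a = 30.53+58.85 = 89.39 kN/m.

89.4 kN/m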